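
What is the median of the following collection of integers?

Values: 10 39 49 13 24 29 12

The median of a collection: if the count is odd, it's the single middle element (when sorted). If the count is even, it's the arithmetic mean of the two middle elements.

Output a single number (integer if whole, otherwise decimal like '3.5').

Step 1: insert 10 -> lo=[10] (size 1, max 10) hi=[] (size 0) -> median=10
Step 2: insert 39 -> lo=[10] (size 1, max 10) hi=[39] (size 1, min 39) -> median=24.5
Step 3: insert 49 -> lo=[10, 39] (size 2, max 39) hi=[49] (size 1, min 49) -> median=39
Step 4: insert 13 -> lo=[10, 13] (size 2, max 13) hi=[39, 49] (size 2, min 39) -> median=26
Step 5: insert 24 -> lo=[10, 13, 24] (size 3, max 24) hi=[39, 49] (size 2, min 39) -> median=24
Step 6: insert 29 -> lo=[10, 13, 24] (size 3, max 24) hi=[29, 39, 49] (size 3, min 29) -> median=26.5
Step 7: insert 12 -> lo=[10, 12, 13, 24] (size 4, max 24) hi=[29, 39, 49] (size 3, min 29) -> median=24

Answer: 24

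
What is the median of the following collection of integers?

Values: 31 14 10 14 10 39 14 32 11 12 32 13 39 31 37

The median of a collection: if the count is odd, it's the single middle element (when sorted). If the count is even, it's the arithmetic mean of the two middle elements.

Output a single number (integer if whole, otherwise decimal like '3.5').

Answer: 14

Derivation:
Step 1: insert 31 -> lo=[31] (size 1, max 31) hi=[] (size 0) -> median=31
Step 2: insert 14 -> lo=[14] (size 1, max 14) hi=[31] (size 1, min 31) -> median=22.5
Step 3: insert 10 -> lo=[10, 14] (size 2, max 14) hi=[31] (size 1, min 31) -> median=14
Step 4: insert 14 -> lo=[10, 14] (size 2, max 14) hi=[14, 31] (size 2, min 14) -> median=14
Step 5: insert 10 -> lo=[10, 10, 14] (size 3, max 14) hi=[14, 31] (size 2, min 14) -> median=14
Step 6: insert 39 -> lo=[10, 10, 14] (size 3, max 14) hi=[14, 31, 39] (size 3, min 14) -> median=14
Step 7: insert 14 -> lo=[10, 10, 14, 14] (size 4, max 14) hi=[14, 31, 39] (size 3, min 14) -> median=14
Step 8: insert 32 -> lo=[10, 10, 14, 14] (size 4, max 14) hi=[14, 31, 32, 39] (size 4, min 14) -> median=14
Step 9: insert 11 -> lo=[10, 10, 11, 14, 14] (size 5, max 14) hi=[14, 31, 32, 39] (size 4, min 14) -> median=14
Step 10: insert 12 -> lo=[10, 10, 11, 12, 14] (size 5, max 14) hi=[14, 14, 31, 32, 39] (size 5, min 14) -> median=14
Step 11: insert 32 -> lo=[10, 10, 11, 12, 14, 14] (size 6, max 14) hi=[14, 31, 32, 32, 39] (size 5, min 14) -> median=14
Step 12: insert 13 -> lo=[10, 10, 11, 12, 13, 14] (size 6, max 14) hi=[14, 14, 31, 32, 32, 39] (size 6, min 14) -> median=14
Step 13: insert 39 -> lo=[10, 10, 11, 12, 13, 14, 14] (size 7, max 14) hi=[14, 31, 32, 32, 39, 39] (size 6, min 14) -> median=14
Step 14: insert 31 -> lo=[10, 10, 11, 12, 13, 14, 14] (size 7, max 14) hi=[14, 31, 31, 32, 32, 39, 39] (size 7, min 14) -> median=14
Step 15: insert 37 -> lo=[10, 10, 11, 12, 13, 14, 14, 14] (size 8, max 14) hi=[31, 31, 32, 32, 37, 39, 39] (size 7, min 31) -> median=14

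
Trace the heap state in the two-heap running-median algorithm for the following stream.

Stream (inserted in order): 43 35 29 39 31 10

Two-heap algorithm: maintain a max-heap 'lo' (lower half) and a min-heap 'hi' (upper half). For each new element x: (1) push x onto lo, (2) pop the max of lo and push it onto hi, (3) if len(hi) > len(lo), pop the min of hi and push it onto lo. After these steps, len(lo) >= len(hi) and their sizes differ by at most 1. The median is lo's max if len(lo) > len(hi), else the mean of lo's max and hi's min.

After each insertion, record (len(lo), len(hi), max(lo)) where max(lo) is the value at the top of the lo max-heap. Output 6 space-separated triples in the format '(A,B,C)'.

Step 1: insert 43 -> lo=[43] hi=[] -> (len(lo)=1, len(hi)=0, max(lo)=43)
Step 2: insert 35 -> lo=[35] hi=[43] -> (len(lo)=1, len(hi)=1, max(lo)=35)
Step 3: insert 29 -> lo=[29, 35] hi=[43] -> (len(lo)=2, len(hi)=1, max(lo)=35)
Step 4: insert 39 -> lo=[29, 35] hi=[39, 43] -> (len(lo)=2, len(hi)=2, max(lo)=35)
Step 5: insert 31 -> lo=[29, 31, 35] hi=[39, 43] -> (len(lo)=3, len(hi)=2, max(lo)=35)
Step 6: insert 10 -> lo=[10, 29, 31] hi=[35, 39, 43] -> (len(lo)=3, len(hi)=3, max(lo)=31)

Answer: (1,0,43) (1,1,35) (2,1,35) (2,2,35) (3,2,35) (3,3,31)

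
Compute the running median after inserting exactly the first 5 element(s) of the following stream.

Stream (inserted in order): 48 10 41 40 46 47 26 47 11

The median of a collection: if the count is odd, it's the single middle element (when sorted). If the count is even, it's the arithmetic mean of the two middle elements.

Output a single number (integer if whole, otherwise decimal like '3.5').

Answer: 41

Derivation:
Step 1: insert 48 -> lo=[48] (size 1, max 48) hi=[] (size 0) -> median=48
Step 2: insert 10 -> lo=[10] (size 1, max 10) hi=[48] (size 1, min 48) -> median=29
Step 3: insert 41 -> lo=[10, 41] (size 2, max 41) hi=[48] (size 1, min 48) -> median=41
Step 4: insert 40 -> lo=[10, 40] (size 2, max 40) hi=[41, 48] (size 2, min 41) -> median=40.5
Step 5: insert 46 -> lo=[10, 40, 41] (size 3, max 41) hi=[46, 48] (size 2, min 46) -> median=41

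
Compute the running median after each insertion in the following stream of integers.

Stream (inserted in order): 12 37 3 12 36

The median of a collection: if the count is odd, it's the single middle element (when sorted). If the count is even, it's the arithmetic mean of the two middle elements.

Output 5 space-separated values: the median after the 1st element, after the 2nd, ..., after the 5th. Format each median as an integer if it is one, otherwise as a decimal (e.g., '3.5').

Answer: 12 24.5 12 12 12

Derivation:
Step 1: insert 12 -> lo=[12] (size 1, max 12) hi=[] (size 0) -> median=12
Step 2: insert 37 -> lo=[12] (size 1, max 12) hi=[37] (size 1, min 37) -> median=24.5
Step 3: insert 3 -> lo=[3, 12] (size 2, max 12) hi=[37] (size 1, min 37) -> median=12
Step 4: insert 12 -> lo=[3, 12] (size 2, max 12) hi=[12, 37] (size 2, min 12) -> median=12
Step 5: insert 36 -> lo=[3, 12, 12] (size 3, max 12) hi=[36, 37] (size 2, min 36) -> median=12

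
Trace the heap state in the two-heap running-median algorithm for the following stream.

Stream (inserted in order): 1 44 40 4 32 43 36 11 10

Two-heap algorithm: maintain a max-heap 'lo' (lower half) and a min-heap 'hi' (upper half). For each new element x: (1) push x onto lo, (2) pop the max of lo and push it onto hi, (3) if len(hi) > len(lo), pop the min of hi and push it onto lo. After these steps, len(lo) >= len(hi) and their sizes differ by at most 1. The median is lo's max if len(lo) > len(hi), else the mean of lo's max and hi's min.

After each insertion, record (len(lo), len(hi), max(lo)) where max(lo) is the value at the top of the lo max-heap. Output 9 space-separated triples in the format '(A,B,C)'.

Answer: (1,0,1) (1,1,1) (2,1,40) (2,2,4) (3,2,32) (3,3,32) (4,3,36) (4,4,32) (5,4,32)

Derivation:
Step 1: insert 1 -> lo=[1] hi=[] -> (len(lo)=1, len(hi)=0, max(lo)=1)
Step 2: insert 44 -> lo=[1] hi=[44] -> (len(lo)=1, len(hi)=1, max(lo)=1)
Step 3: insert 40 -> lo=[1, 40] hi=[44] -> (len(lo)=2, len(hi)=1, max(lo)=40)
Step 4: insert 4 -> lo=[1, 4] hi=[40, 44] -> (len(lo)=2, len(hi)=2, max(lo)=4)
Step 5: insert 32 -> lo=[1, 4, 32] hi=[40, 44] -> (len(lo)=3, len(hi)=2, max(lo)=32)
Step 6: insert 43 -> lo=[1, 4, 32] hi=[40, 43, 44] -> (len(lo)=3, len(hi)=3, max(lo)=32)
Step 7: insert 36 -> lo=[1, 4, 32, 36] hi=[40, 43, 44] -> (len(lo)=4, len(hi)=3, max(lo)=36)
Step 8: insert 11 -> lo=[1, 4, 11, 32] hi=[36, 40, 43, 44] -> (len(lo)=4, len(hi)=4, max(lo)=32)
Step 9: insert 10 -> lo=[1, 4, 10, 11, 32] hi=[36, 40, 43, 44] -> (len(lo)=5, len(hi)=4, max(lo)=32)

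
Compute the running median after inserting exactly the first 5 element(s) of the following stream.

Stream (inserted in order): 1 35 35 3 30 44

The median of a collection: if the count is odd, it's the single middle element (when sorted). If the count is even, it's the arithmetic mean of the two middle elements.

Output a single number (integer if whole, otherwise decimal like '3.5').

Step 1: insert 1 -> lo=[1] (size 1, max 1) hi=[] (size 0) -> median=1
Step 2: insert 35 -> lo=[1] (size 1, max 1) hi=[35] (size 1, min 35) -> median=18
Step 3: insert 35 -> lo=[1, 35] (size 2, max 35) hi=[35] (size 1, min 35) -> median=35
Step 4: insert 3 -> lo=[1, 3] (size 2, max 3) hi=[35, 35] (size 2, min 35) -> median=19
Step 5: insert 30 -> lo=[1, 3, 30] (size 3, max 30) hi=[35, 35] (size 2, min 35) -> median=30

Answer: 30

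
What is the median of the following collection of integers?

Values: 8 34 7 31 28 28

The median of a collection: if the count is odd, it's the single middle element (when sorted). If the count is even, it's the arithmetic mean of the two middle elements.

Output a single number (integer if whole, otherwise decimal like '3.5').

Answer: 28

Derivation:
Step 1: insert 8 -> lo=[8] (size 1, max 8) hi=[] (size 0) -> median=8
Step 2: insert 34 -> lo=[8] (size 1, max 8) hi=[34] (size 1, min 34) -> median=21
Step 3: insert 7 -> lo=[7, 8] (size 2, max 8) hi=[34] (size 1, min 34) -> median=8
Step 4: insert 31 -> lo=[7, 8] (size 2, max 8) hi=[31, 34] (size 2, min 31) -> median=19.5
Step 5: insert 28 -> lo=[7, 8, 28] (size 3, max 28) hi=[31, 34] (size 2, min 31) -> median=28
Step 6: insert 28 -> lo=[7, 8, 28] (size 3, max 28) hi=[28, 31, 34] (size 3, min 28) -> median=28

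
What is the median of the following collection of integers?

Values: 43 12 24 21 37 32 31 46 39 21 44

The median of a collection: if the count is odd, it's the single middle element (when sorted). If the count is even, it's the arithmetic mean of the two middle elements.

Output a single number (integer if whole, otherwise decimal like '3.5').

Step 1: insert 43 -> lo=[43] (size 1, max 43) hi=[] (size 0) -> median=43
Step 2: insert 12 -> lo=[12] (size 1, max 12) hi=[43] (size 1, min 43) -> median=27.5
Step 3: insert 24 -> lo=[12, 24] (size 2, max 24) hi=[43] (size 1, min 43) -> median=24
Step 4: insert 21 -> lo=[12, 21] (size 2, max 21) hi=[24, 43] (size 2, min 24) -> median=22.5
Step 5: insert 37 -> lo=[12, 21, 24] (size 3, max 24) hi=[37, 43] (size 2, min 37) -> median=24
Step 6: insert 32 -> lo=[12, 21, 24] (size 3, max 24) hi=[32, 37, 43] (size 3, min 32) -> median=28
Step 7: insert 31 -> lo=[12, 21, 24, 31] (size 4, max 31) hi=[32, 37, 43] (size 3, min 32) -> median=31
Step 8: insert 46 -> lo=[12, 21, 24, 31] (size 4, max 31) hi=[32, 37, 43, 46] (size 4, min 32) -> median=31.5
Step 9: insert 39 -> lo=[12, 21, 24, 31, 32] (size 5, max 32) hi=[37, 39, 43, 46] (size 4, min 37) -> median=32
Step 10: insert 21 -> lo=[12, 21, 21, 24, 31] (size 5, max 31) hi=[32, 37, 39, 43, 46] (size 5, min 32) -> median=31.5
Step 11: insert 44 -> lo=[12, 21, 21, 24, 31, 32] (size 6, max 32) hi=[37, 39, 43, 44, 46] (size 5, min 37) -> median=32

Answer: 32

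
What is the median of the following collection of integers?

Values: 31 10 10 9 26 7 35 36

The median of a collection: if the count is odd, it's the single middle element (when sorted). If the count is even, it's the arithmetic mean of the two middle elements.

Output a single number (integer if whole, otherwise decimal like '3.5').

Answer: 18

Derivation:
Step 1: insert 31 -> lo=[31] (size 1, max 31) hi=[] (size 0) -> median=31
Step 2: insert 10 -> lo=[10] (size 1, max 10) hi=[31] (size 1, min 31) -> median=20.5
Step 3: insert 10 -> lo=[10, 10] (size 2, max 10) hi=[31] (size 1, min 31) -> median=10
Step 4: insert 9 -> lo=[9, 10] (size 2, max 10) hi=[10, 31] (size 2, min 10) -> median=10
Step 5: insert 26 -> lo=[9, 10, 10] (size 3, max 10) hi=[26, 31] (size 2, min 26) -> median=10
Step 6: insert 7 -> lo=[7, 9, 10] (size 3, max 10) hi=[10, 26, 31] (size 3, min 10) -> median=10
Step 7: insert 35 -> lo=[7, 9, 10, 10] (size 4, max 10) hi=[26, 31, 35] (size 3, min 26) -> median=10
Step 8: insert 36 -> lo=[7, 9, 10, 10] (size 4, max 10) hi=[26, 31, 35, 36] (size 4, min 26) -> median=18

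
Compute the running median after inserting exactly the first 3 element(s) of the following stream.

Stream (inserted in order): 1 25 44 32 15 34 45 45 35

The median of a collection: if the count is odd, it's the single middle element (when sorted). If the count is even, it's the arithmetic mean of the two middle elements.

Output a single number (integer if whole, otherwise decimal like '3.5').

Answer: 25

Derivation:
Step 1: insert 1 -> lo=[1] (size 1, max 1) hi=[] (size 0) -> median=1
Step 2: insert 25 -> lo=[1] (size 1, max 1) hi=[25] (size 1, min 25) -> median=13
Step 3: insert 44 -> lo=[1, 25] (size 2, max 25) hi=[44] (size 1, min 44) -> median=25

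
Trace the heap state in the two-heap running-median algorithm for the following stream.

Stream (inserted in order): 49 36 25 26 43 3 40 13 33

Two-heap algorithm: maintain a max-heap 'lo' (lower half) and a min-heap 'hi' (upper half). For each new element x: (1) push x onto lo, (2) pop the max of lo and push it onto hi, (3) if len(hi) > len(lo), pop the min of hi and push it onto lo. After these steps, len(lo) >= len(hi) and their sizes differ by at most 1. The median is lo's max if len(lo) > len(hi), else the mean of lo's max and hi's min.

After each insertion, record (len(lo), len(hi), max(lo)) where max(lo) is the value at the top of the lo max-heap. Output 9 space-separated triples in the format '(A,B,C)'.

Step 1: insert 49 -> lo=[49] hi=[] -> (len(lo)=1, len(hi)=0, max(lo)=49)
Step 2: insert 36 -> lo=[36] hi=[49] -> (len(lo)=1, len(hi)=1, max(lo)=36)
Step 3: insert 25 -> lo=[25, 36] hi=[49] -> (len(lo)=2, len(hi)=1, max(lo)=36)
Step 4: insert 26 -> lo=[25, 26] hi=[36, 49] -> (len(lo)=2, len(hi)=2, max(lo)=26)
Step 5: insert 43 -> lo=[25, 26, 36] hi=[43, 49] -> (len(lo)=3, len(hi)=2, max(lo)=36)
Step 6: insert 3 -> lo=[3, 25, 26] hi=[36, 43, 49] -> (len(lo)=3, len(hi)=3, max(lo)=26)
Step 7: insert 40 -> lo=[3, 25, 26, 36] hi=[40, 43, 49] -> (len(lo)=4, len(hi)=3, max(lo)=36)
Step 8: insert 13 -> lo=[3, 13, 25, 26] hi=[36, 40, 43, 49] -> (len(lo)=4, len(hi)=4, max(lo)=26)
Step 9: insert 33 -> lo=[3, 13, 25, 26, 33] hi=[36, 40, 43, 49] -> (len(lo)=5, len(hi)=4, max(lo)=33)

Answer: (1,0,49) (1,1,36) (2,1,36) (2,2,26) (3,2,36) (3,3,26) (4,3,36) (4,4,26) (5,4,33)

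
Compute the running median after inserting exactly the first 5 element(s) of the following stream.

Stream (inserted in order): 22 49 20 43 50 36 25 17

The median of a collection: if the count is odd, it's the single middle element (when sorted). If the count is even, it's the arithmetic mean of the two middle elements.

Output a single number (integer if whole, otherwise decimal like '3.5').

Step 1: insert 22 -> lo=[22] (size 1, max 22) hi=[] (size 0) -> median=22
Step 2: insert 49 -> lo=[22] (size 1, max 22) hi=[49] (size 1, min 49) -> median=35.5
Step 3: insert 20 -> lo=[20, 22] (size 2, max 22) hi=[49] (size 1, min 49) -> median=22
Step 4: insert 43 -> lo=[20, 22] (size 2, max 22) hi=[43, 49] (size 2, min 43) -> median=32.5
Step 5: insert 50 -> lo=[20, 22, 43] (size 3, max 43) hi=[49, 50] (size 2, min 49) -> median=43

Answer: 43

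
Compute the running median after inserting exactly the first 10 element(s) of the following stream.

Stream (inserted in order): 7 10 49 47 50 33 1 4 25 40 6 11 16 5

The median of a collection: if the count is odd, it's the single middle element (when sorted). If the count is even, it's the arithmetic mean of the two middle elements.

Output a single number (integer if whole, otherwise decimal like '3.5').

Answer: 29

Derivation:
Step 1: insert 7 -> lo=[7] (size 1, max 7) hi=[] (size 0) -> median=7
Step 2: insert 10 -> lo=[7] (size 1, max 7) hi=[10] (size 1, min 10) -> median=8.5
Step 3: insert 49 -> lo=[7, 10] (size 2, max 10) hi=[49] (size 1, min 49) -> median=10
Step 4: insert 47 -> lo=[7, 10] (size 2, max 10) hi=[47, 49] (size 2, min 47) -> median=28.5
Step 5: insert 50 -> lo=[7, 10, 47] (size 3, max 47) hi=[49, 50] (size 2, min 49) -> median=47
Step 6: insert 33 -> lo=[7, 10, 33] (size 3, max 33) hi=[47, 49, 50] (size 3, min 47) -> median=40
Step 7: insert 1 -> lo=[1, 7, 10, 33] (size 4, max 33) hi=[47, 49, 50] (size 3, min 47) -> median=33
Step 8: insert 4 -> lo=[1, 4, 7, 10] (size 4, max 10) hi=[33, 47, 49, 50] (size 4, min 33) -> median=21.5
Step 9: insert 25 -> lo=[1, 4, 7, 10, 25] (size 5, max 25) hi=[33, 47, 49, 50] (size 4, min 33) -> median=25
Step 10: insert 40 -> lo=[1, 4, 7, 10, 25] (size 5, max 25) hi=[33, 40, 47, 49, 50] (size 5, min 33) -> median=29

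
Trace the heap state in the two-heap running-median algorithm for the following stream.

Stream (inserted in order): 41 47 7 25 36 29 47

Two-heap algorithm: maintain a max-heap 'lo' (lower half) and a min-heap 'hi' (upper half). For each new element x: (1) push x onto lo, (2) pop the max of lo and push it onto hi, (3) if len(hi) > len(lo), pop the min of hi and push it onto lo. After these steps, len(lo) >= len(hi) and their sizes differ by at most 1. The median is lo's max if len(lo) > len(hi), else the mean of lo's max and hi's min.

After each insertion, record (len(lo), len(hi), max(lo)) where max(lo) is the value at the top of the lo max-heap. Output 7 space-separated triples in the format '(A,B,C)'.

Answer: (1,0,41) (1,1,41) (2,1,41) (2,2,25) (3,2,36) (3,3,29) (4,3,36)

Derivation:
Step 1: insert 41 -> lo=[41] hi=[] -> (len(lo)=1, len(hi)=0, max(lo)=41)
Step 2: insert 47 -> lo=[41] hi=[47] -> (len(lo)=1, len(hi)=1, max(lo)=41)
Step 3: insert 7 -> lo=[7, 41] hi=[47] -> (len(lo)=2, len(hi)=1, max(lo)=41)
Step 4: insert 25 -> lo=[7, 25] hi=[41, 47] -> (len(lo)=2, len(hi)=2, max(lo)=25)
Step 5: insert 36 -> lo=[7, 25, 36] hi=[41, 47] -> (len(lo)=3, len(hi)=2, max(lo)=36)
Step 6: insert 29 -> lo=[7, 25, 29] hi=[36, 41, 47] -> (len(lo)=3, len(hi)=3, max(lo)=29)
Step 7: insert 47 -> lo=[7, 25, 29, 36] hi=[41, 47, 47] -> (len(lo)=4, len(hi)=3, max(lo)=36)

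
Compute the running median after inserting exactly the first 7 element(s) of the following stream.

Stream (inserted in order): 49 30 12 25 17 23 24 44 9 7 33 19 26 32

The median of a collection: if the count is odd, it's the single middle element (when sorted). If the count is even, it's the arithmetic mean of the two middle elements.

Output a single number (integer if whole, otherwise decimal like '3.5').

Answer: 24

Derivation:
Step 1: insert 49 -> lo=[49] (size 1, max 49) hi=[] (size 0) -> median=49
Step 2: insert 30 -> lo=[30] (size 1, max 30) hi=[49] (size 1, min 49) -> median=39.5
Step 3: insert 12 -> lo=[12, 30] (size 2, max 30) hi=[49] (size 1, min 49) -> median=30
Step 4: insert 25 -> lo=[12, 25] (size 2, max 25) hi=[30, 49] (size 2, min 30) -> median=27.5
Step 5: insert 17 -> lo=[12, 17, 25] (size 3, max 25) hi=[30, 49] (size 2, min 30) -> median=25
Step 6: insert 23 -> lo=[12, 17, 23] (size 3, max 23) hi=[25, 30, 49] (size 3, min 25) -> median=24
Step 7: insert 24 -> lo=[12, 17, 23, 24] (size 4, max 24) hi=[25, 30, 49] (size 3, min 25) -> median=24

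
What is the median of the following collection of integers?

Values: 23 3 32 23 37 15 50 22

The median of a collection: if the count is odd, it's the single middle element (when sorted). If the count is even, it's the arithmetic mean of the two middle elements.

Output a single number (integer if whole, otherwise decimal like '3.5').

Answer: 23

Derivation:
Step 1: insert 23 -> lo=[23] (size 1, max 23) hi=[] (size 0) -> median=23
Step 2: insert 3 -> lo=[3] (size 1, max 3) hi=[23] (size 1, min 23) -> median=13
Step 3: insert 32 -> lo=[3, 23] (size 2, max 23) hi=[32] (size 1, min 32) -> median=23
Step 4: insert 23 -> lo=[3, 23] (size 2, max 23) hi=[23, 32] (size 2, min 23) -> median=23
Step 5: insert 37 -> lo=[3, 23, 23] (size 3, max 23) hi=[32, 37] (size 2, min 32) -> median=23
Step 6: insert 15 -> lo=[3, 15, 23] (size 3, max 23) hi=[23, 32, 37] (size 3, min 23) -> median=23
Step 7: insert 50 -> lo=[3, 15, 23, 23] (size 4, max 23) hi=[32, 37, 50] (size 3, min 32) -> median=23
Step 8: insert 22 -> lo=[3, 15, 22, 23] (size 4, max 23) hi=[23, 32, 37, 50] (size 4, min 23) -> median=23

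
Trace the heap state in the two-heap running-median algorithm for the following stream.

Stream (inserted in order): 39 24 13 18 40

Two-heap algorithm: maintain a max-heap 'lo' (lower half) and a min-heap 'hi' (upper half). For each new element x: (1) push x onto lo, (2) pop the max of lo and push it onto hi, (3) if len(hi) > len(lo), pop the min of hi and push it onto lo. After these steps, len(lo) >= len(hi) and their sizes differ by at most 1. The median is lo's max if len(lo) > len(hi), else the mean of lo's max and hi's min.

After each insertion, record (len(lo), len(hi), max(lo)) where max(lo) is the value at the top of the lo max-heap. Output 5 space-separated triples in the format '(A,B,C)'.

Step 1: insert 39 -> lo=[39] hi=[] -> (len(lo)=1, len(hi)=0, max(lo)=39)
Step 2: insert 24 -> lo=[24] hi=[39] -> (len(lo)=1, len(hi)=1, max(lo)=24)
Step 3: insert 13 -> lo=[13, 24] hi=[39] -> (len(lo)=2, len(hi)=1, max(lo)=24)
Step 4: insert 18 -> lo=[13, 18] hi=[24, 39] -> (len(lo)=2, len(hi)=2, max(lo)=18)
Step 5: insert 40 -> lo=[13, 18, 24] hi=[39, 40] -> (len(lo)=3, len(hi)=2, max(lo)=24)

Answer: (1,0,39) (1,1,24) (2,1,24) (2,2,18) (3,2,24)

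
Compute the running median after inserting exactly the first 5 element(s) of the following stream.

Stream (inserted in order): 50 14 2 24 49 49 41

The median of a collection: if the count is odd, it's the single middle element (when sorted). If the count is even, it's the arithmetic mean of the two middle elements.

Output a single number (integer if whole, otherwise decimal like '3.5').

Step 1: insert 50 -> lo=[50] (size 1, max 50) hi=[] (size 0) -> median=50
Step 2: insert 14 -> lo=[14] (size 1, max 14) hi=[50] (size 1, min 50) -> median=32
Step 3: insert 2 -> lo=[2, 14] (size 2, max 14) hi=[50] (size 1, min 50) -> median=14
Step 4: insert 24 -> lo=[2, 14] (size 2, max 14) hi=[24, 50] (size 2, min 24) -> median=19
Step 5: insert 49 -> lo=[2, 14, 24] (size 3, max 24) hi=[49, 50] (size 2, min 49) -> median=24

Answer: 24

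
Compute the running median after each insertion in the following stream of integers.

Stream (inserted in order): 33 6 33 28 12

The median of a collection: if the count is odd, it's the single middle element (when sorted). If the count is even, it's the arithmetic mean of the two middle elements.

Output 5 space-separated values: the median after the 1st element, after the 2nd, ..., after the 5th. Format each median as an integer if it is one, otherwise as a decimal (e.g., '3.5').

Answer: 33 19.5 33 30.5 28

Derivation:
Step 1: insert 33 -> lo=[33] (size 1, max 33) hi=[] (size 0) -> median=33
Step 2: insert 6 -> lo=[6] (size 1, max 6) hi=[33] (size 1, min 33) -> median=19.5
Step 3: insert 33 -> lo=[6, 33] (size 2, max 33) hi=[33] (size 1, min 33) -> median=33
Step 4: insert 28 -> lo=[6, 28] (size 2, max 28) hi=[33, 33] (size 2, min 33) -> median=30.5
Step 5: insert 12 -> lo=[6, 12, 28] (size 3, max 28) hi=[33, 33] (size 2, min 33) -> median=28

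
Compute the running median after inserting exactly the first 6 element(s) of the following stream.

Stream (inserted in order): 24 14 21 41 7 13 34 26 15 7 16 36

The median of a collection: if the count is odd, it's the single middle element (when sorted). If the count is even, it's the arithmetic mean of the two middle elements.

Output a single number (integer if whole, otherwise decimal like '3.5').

Answer: 17.5

Derivation:
Step 1: insert 24 -> lo=[24] (size 1, max 24) hi=[] (size 0) -> median=24
Step 2: insert 14 -> lo=[14] (size 1, max 14) hi=[24] (size 1, min 24) -> median=19
Step 3: insert 21 -> lo=[14, 21] (size 2, max 21) hi=[24] (size 1, min 24) -> median=21
Step 4: insert 41 -> lo=[14, 21] (size 2, max 21) hi=[24, 41] (size 2, min 24) -> median=22.5
Step 5: insert 7 -> lo=[7, 14, 21] (size 3, max 21) hi=[24, 41] (size 2, min 24) -> median=21
Step 6: insert 13 -> lo=[7, 13, 14] (size 3, max 14) hi=[21, 24, 41] (size 3, min 21) -> median=17.5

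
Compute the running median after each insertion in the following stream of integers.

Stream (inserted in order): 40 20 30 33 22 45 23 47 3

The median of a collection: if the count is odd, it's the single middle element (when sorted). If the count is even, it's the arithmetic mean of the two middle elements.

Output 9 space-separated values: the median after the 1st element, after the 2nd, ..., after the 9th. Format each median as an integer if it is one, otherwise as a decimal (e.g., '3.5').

Step 1: insert 40 -> lo=[40] (size 1, max 40) hi=[] (size 0) -> median=40
Step 2: insert 20 -> lo=[20] (size 1, max 20) hi=[40] (size 1, min 40) -> median=30
Step 3: insert 30 -> lo=[20, 30] (size 2, max 30) hi=[40] (size 1, min 40) -> median=30
Step 4: insert 33 -> lo=[20, 30] (size 2, max 30) hi=[33, 40] (size 2, min 33) -> median=31.5
Step 5: insert 22 -> lo=[20, 22, 30] (size 3, max 30) hi=[33, 40] (size 2, min 33) -> median=30
Step 6: insert 45 -> lo=[20, 22, 30] (size 3, max 30) hi=[33, 40, 45] (size 3, min 33) -> median=31.5
Step 7: insert 23 -> lo=[20, 22, 23, 30] (size 4, max 30) hi=[33, 40, 45] (size 3, min 33) -> median=30
Step 8: insert 47 -> lo=[20, 22, 23, 30] (size 4, max 30) hi=[33, 40, 45, 47] (size 4, min 33) -> median=31.5
Step 9: insert 3 -> lo=[3, 20, 22, 23, 30] (size 5, max 30) hi=[33, 40, 45, 47] (size 4, min 33) -> median=30

Answer: 40 30 30 31.5 30 31.5 30 31.5 30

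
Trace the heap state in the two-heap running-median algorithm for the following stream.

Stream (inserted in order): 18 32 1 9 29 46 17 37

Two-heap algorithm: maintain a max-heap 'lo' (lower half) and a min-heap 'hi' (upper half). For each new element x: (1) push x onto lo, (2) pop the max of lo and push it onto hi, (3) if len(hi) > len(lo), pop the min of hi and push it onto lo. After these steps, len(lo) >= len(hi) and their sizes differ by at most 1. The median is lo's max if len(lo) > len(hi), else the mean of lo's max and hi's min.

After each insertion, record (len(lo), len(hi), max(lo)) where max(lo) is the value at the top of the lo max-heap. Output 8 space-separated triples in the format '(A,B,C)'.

Answer: (1,0,18) (1,1,18) (2,1,18) (2,2,9) (3,2,18) (3,3,18) (4,3,18) (4,4,18)

Derivation:
Step 1: insert 18 -> lo=[18] hi=[] -> (len(lo)=1, len(hi)=0, max(lo)=18)
Step 2: insert 32 -> lo=[18] hi=[32] -> (len(lo)=1, len(hi)=1, max(lo)=18)
Step 3: insert 1 -> lo=[1, 18] hi=[32] -> (len(lo)=2, len(hi)=1, max(lo)=18)
Step 4: insert 9 -> lo=[1, 9] hi=[18, 32] -> (len(lo)=2, len(hi)=2, max(lo)=9)
Step 5: insert 29 -> lo=[1, 9, 18] hi=[29, 32] -> (len(lo)=3, len(hi)=2, max(lo)=18)
Step 6: insert 46 -> lo=[1, 9, 18] hi=[29, 32, 46] -> (len(lo)=3, len(hi)=3, max(lo)=18)
Step 7: insert 17 -> lo=[1, 9, 17, 18] hi=[29, 32, 46] -> (len(lo)=4, len(hi)=3, max(lo)=18)
Step 8: insert 37 -> lo=[1, 9, 17, 18] hi=[29, 32, 37, 46] -> (len(lo)=4, len(hi)=4, max(lo)=18)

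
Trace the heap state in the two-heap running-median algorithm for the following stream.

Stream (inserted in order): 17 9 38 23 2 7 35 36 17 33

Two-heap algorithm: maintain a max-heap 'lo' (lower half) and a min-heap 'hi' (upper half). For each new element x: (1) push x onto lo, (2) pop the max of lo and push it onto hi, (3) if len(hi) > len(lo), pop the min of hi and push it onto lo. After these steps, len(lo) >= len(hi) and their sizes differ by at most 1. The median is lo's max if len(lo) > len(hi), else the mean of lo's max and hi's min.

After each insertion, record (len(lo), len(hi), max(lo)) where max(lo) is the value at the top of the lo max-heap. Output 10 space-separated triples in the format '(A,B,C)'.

Answer: (1,0,17) (1,1,9) (2,1,17) (2,2,17) (3,2,17) (3,3,9) (4,3,17) (4,4,17) (5,4,17) (5,5,17)

Derivation:
Step 1: insert 17 -> lo=[17] hi=[] -> (len(lo)=1, len(hi)=0, max(lo)=17)
Step 2: insert 9 -> lo=[9] hi=[17] -> (len(lo)=1, len(hi)=1, max(lo)=9)
Step 3: insert 38 -> lo=[9, 17] hi=[38] -> (len(lo)=2, len(hi)=1, max(lo)=17)
Step 4: insert 23 -> lo=[9, 17] hi=[23, 38] -> (len(lo)=2, len(hi)=2, max(lo)=17)
Step 5: insert 2 -> lo=[2, 9, 17] hi=[23, 38] -> (len(lo)=3, len(hi)=2, max(lo)=17)
Step 6: insert 7 -> lo=[2, 7, 9] hi=[17, 23, 38] -> (len(lo)=3, len(hi)=3, max(lo)=9)
Step 7: insert 35 -> lo=[2, 7, 9, 17] hi=[23, 35, 38] -> (len(lo)=4, len(hi)=3, max(lo)=17)
Step 8: insert 36 -> lo=[2, 7, 9, 17] hi=[23, 35, 36, 38] -> (len(lo)=4, len(hi)=4, max(lo)=17)
Step 9: insert 17 -> lo=[2, 7, 9, 17, 17] hi=[23, 35, 36, 38] -> (len(lo)=5, len(hi)=4, max(lo)=17)
Step 10: insert 33 -> lo=[2, 7, 9, 17, 17] hi=[23, 33, 35, 36, 38] -> (len(lo)=5, len(hi)=5, max(lo)=17)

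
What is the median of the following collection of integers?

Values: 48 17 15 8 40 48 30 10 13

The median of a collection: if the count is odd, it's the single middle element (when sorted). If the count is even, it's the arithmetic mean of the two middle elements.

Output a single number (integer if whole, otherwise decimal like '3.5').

Step 1: insert 48 -> lo=[48] (size 1, max 48) hi=[] (size 0) -> median=48
Step 2: insert 17 -> lo=[17] (size 1, max 17) hi=[48] (size 1, min 48) -> median=32.5
Step 3: insert 15 -> lo=[15, 17] (size 2, max 17) hi=[48] (size 1, min 48) -> median=17
Step 4: insert 8 -> lo=[8, 15] (size 2, max 15) hi=[17, 48] (size 2, min 17) -> median=16
Step 5: insert 40 -> lo=[8, 15, 17] (size 3, max 17) hi=[40, 48] (size 2, min 40) -> median=17
Step 6: insert 48 -> lo=[8, 15, 17] (size 3, max 17) hi=[40, 48, 48] (size 3, min 40) -> median=28.5
Step 7: insert 30 -> lo=[8, 15, 17, 30] (size 4, max 30) hi=[40, 48, 48] (size 3, min 40) -> median=30
Step 8: insert 10 -> lo=[8, 10, 15, 17] (size 4, max 17) hi=[30, 40, 48, 48] (size 4, min 30) -> median=23.5
Step 9: insert 13 -> lo=[8, 10, 13, 15, 17] (size 5, max 17) hi=[30, 40, 48, 48] (size 4, min 30) -> median=17

Answer: 17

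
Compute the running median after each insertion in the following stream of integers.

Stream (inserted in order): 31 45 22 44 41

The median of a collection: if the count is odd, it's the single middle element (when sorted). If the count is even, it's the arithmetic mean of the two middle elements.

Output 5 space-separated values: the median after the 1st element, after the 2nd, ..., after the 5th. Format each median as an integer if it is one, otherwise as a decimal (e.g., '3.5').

Answer: 31 38 31 37.5 41

Derivation:
Step 1: insert 31 -> lo=[31] (size 1, max 31) hi=[] (size 0) -> median=31
Step 2: insert 45 -> lo=[31] (size 1, max 31) hi=[45] (size 1, min 45) -> median=38
Step 3: insert 22 -> lo=[22, 31] (size 2, max 31) hi=[45] (size 1, min 45) -> median=31
Step 4: insert 44 -> lo=[22, 31] (size 2, max 31) hi=[44, 45] (size 2, min 44) -> median=37.5
Step 5: insert 41 -> lo=[22, 31, 41] (size 3, max 41) hi=[44, 45] (size 2, min 44) -> median=41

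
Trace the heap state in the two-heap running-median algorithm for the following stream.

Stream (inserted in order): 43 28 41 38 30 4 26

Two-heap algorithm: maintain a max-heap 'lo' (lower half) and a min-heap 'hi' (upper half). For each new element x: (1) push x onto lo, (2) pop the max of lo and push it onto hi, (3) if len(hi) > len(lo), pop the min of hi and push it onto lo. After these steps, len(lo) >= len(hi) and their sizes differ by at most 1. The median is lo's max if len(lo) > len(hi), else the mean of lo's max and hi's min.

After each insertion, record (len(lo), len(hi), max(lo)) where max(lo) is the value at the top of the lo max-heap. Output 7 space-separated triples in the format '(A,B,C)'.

Step 1: insert 43 -> lo=[43] hi=[] -> (len(lo)=1, len(hi)=0, max(lo)=43)
Step 2: insert 28 -> lo=[28] hi=[43] -> (len(lo)=1, len(hi)=1, max(lo)=28)
Step 3: insert 41 -> lo=[28, 41] hi=[43] -> (len(lo)=2, len(hi)=1, max(lo)=41)
Step 4: insert 38 -> lo=[28, 38] hi=[41, 43] -> (len(lo)=2, len(hi)=2, max(lo)=38)
Step 5: insert 30 -> lo=[28, 30, 38] hi=[41, 43] -> (len(lo)=3, len(hi)=2, max(lo)=38)
Step 6: insert 4 -> lo=[4, 28, 30] hi=[38, 41, 43] -> (len(lo)=3, len(hi)=3, max(lo)=30)
Step 7: insert 26 -> lo=[4, 26, 28, 30] hi=[38, 41, 43] -> (len(lo)=4, len(hi)=3, max(lo)=30)

Answer: (1,0,43) (1,1,28) (2,1,41) (2,2,38) (3,2,38) (3,3,30) (4,3,30)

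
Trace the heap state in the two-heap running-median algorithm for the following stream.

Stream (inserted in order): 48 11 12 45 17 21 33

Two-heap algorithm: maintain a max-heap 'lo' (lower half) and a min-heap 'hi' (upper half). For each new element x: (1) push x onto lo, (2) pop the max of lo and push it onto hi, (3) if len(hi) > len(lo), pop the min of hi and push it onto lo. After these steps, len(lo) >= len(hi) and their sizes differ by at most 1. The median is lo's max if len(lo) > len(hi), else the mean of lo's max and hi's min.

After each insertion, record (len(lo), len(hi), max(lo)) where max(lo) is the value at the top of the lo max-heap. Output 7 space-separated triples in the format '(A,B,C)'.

Step 1: insert 48 -> lo=[48] hi=[] -> (len(lo)=1, len(hi)=0, max(lo)=48)
Step 2: insert 11 -> lo=[11] hi=[48] -> (len(lo)=1, len(hi)=1, max(lo)=11)
Step 3: insert 12 -> lo=[11, 12] hi=[48] -> (len(lo)=2, len(hi)=1, max(lo)=12)
Step 4: insert 45 -> lo=[11, 12] hi=[45, 48] -> (len(lo)=2, len(hi)=2, max(lo)=12)
Step 5: insert 17 -> lo=[11, 12, 17] hi=[45, 48] -> (len(lo)=3, len(hi)=2, max(lo)=17)
Step 6: insert 21 -> lo=[11, 12, 17] hi=[21, 45, 48] -> (len(lo)=3, len(hi)=3, max(lo)=17)
Step 7: insert 33 -> lo=[11, 12, 17, 21] hi=[33, 45, 48] -> (len(lo)=4, len(hi)=3, max(lo)=21)

Answer: (1,0,48) (1,1,11) (2,1,12) (2,2,12) (3,2,17) (3,3,17) (4,3,21)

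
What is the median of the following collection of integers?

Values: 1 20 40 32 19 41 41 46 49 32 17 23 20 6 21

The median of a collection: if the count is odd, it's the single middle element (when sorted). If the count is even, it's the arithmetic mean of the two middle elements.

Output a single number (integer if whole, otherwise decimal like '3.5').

Step 1: insert 1 -> lo=[1] (size 1, max 1) hi=[] (size 0) -> median=1
Step 2: insert 20 -> lo=[1] (size 1, max 1) hi=[20] (size 1, min 20) -> median=10.5
Step 3: insert 40 -> lo=[1, 20] (size 2, max 20) hi=[40] (size 1, min 40) -> median=20
Step 4: insert 32 -> lo=[1, 20] (size 2, max 20) hi=[32, 40] (size 2, min 32) -> median=26
Step 5: insert 19 -> lo=[1, 19, 20] (size 3, max 20) hi=[32, 40] (size 2, min 32) -> median=20
Step 6: insert 41 -> lo=[1, 19, 20] (size 3, max 20) hi=[32, 40, 41] (size 3, min 32) -> median=26
Step 7: insert 41 -> lo=[1, 19, 20, 32] (size 4, max 32) hi=[40, 41, 41] (size 3, min 40) -> median=32
Step 8: insert 46 -> lo=[1, 19, 20, 32] (size 4, max 32) hi=[40, 41, 41, 46] (size 4, min 40) -> median=36
Step 9: insert 49 -> lo=[1, 19, 20, 32, 40] (size 5, max 40) hi=[41, 41, 46, 49] (size 4, min 41) -> median=40
Step 10: insert 32 -> lo=[1, 19, 20, 32, 32] (size 5, max 32) hi=[40, 41, 41, 46, 49] (size 5, min 40) -> median=36
Step 11: insert 17 -> lo=[1, 17, 19, 20, 32, 32] (size 6, max 32) hi=[40, 41, 41, 46, 49] (size 5, min 40) -> median=32
Step 12: insert 23 -> lo=[1, 17, 19, 20, 23, 32] (size 6, max 32) hi=[32, 40, 41, 41, 46, 49] (size 6, min 32) -> median=32
Step 13: insert 20 -> lo=[1, 17, 19, 20, 20, 23, 32] (size 7, max 32) hi=[32, 40, 41, 41, 46, 49] (size 6, min 32) -> median=32
Step 14: insert 6 -> lo=[1, 6, 17, 19, 20, 20, 23] (size 7, max 23) hi=[32, 32, 40, 41, 41, 46, 49] (size 7, min 32) -> median=27.5
Step 15: insert 21 -> lo=[1, 6, 17, 19, 20, 20, 21, 23] (size 8, max 23) hi=[32, 32, 40, 41, 41, 46, 49] (size 7, min 32) -> median=23

Answer: 23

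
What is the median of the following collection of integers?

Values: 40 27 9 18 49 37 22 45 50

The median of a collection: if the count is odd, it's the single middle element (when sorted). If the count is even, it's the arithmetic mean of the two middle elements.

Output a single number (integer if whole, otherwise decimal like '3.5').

Step 1: insert 40 -> lo=[40] (size 1, max 40) hi=[] (size 0) -> median=40
Step 2: insert 27 -> lo=[27] (size 1, max 27) hi=[40] (size 1, min 40) -> median=33.5
Step 3: insert 9 -> lo=[9, 27] (size 2, max 27) hi=[40] (size 1, min 40) -> median=27
Step 4: insert 18 -> lo=[9, 18] (size 2, max 18) hi=[27, 40] (size 2, min 27) -> median=22.5
Step 5: insert 49 -> lo=[9, 18, 27] (size 3, max 27) hi=[40, 49] (size 2, min 40) -> median=27
Step 6: insert 37 -> lo=[9, 18, 27] (size 3, max 27) hi=[37, 40, 49] (size 3, min 37) -> median=32
Step 7: insert 22 -> lo=[9, 18, 22, 27] (size 4, max 27) hi=[37, 40, 49] (size 3, min 37) -> median=27
Step 8: insert 45 -> lo=[9, 18, 22, 27] (size 4, max 27) hi=[37, 40, 45, 49] (size 4, min 37) -> median=32
Step 9: insert 50 -> lo=[9, 18, 22, 27, 37] (size 5, max 37) hi=[40, 45, 49, 50] (size 4, min 40) -> median=37

Answer: 37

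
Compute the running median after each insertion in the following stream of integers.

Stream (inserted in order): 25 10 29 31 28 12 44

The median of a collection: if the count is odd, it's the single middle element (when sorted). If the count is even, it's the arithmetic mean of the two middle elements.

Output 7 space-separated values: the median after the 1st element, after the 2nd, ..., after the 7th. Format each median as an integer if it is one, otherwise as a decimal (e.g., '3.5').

Answer: 25 17.5 25 27 28 26.5 28

Derivation:
Step 1: insert 25 -> lo=[25] (size 1, max 25) hi=[] (size 0) -> median=25
Step 2: insert 10 -> lo=[10] (size 1, max 10) hi=[25] (size 1, min 25) -> median=17.5
Step 3: insert 29 -> lo=[10, 25] (size 2, max 25) hi=[29] (size 1, min 29) -> median=25
Step 4: insert 31 -> lo=[10, 25] (size 2, max 25) hi=[29, 31] (size 2, min 29) -> median=27
Step 5: insert 28 -> lo=[10, 25, 28] (size 3, max 28) hi=[29, 31] (size 2, min 29) -> median=28
Step 6: insert 12 -> lo=[10, 12, 25] (size 3, max 25) hi=[28, 29, 31] (size 3, min 28) -> median=26.5
Step 7: insert 44 -> lo=[10, 12, 25, 28] (size 4, max 28) hi=[29, 31, 44] (size 3, min 29) -> median=28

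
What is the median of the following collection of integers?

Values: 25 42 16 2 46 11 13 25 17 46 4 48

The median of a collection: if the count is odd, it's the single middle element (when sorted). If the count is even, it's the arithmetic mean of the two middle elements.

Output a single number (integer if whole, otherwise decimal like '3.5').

Answer: 21

Derivation:
Step 1: insert 25 -> lo=[25] (size 1, max 25) hi=[] (size 0) -> median=25
Step 2: insert 42 -> lo=[25] (size 1, max 25) hi=[42] (size 1, min 42) -> median=33.5
Step 3: insert 16 -> lo=[16, 25] (size 2, max 25) hi=[42] (size 1, min 42) -> median=25
Step 4: insert 2 -> lo=[2, 16] (size 2, max 16) hi=[25, 42] (size 2, min 25) -> median=20.5
Step 5: insert 46 -> lo=[2, 16, 25] (size 3, max 25) hi=[42, 46] (size 2, min 42) -> median=25
Step 6: insert 11 -> lo=[2, 11, 16] (size 3, max 16) hi=[25, 42, 46] (size 3, min 25) -> median=20.5
Step 7: insert 13 -> lo=[2, 11, 13, 16] (size 4, max 16) hi=[25, 42, 46] (size 3, min 25) -> median=16
Step 8: insert 25 -> lo=[2, 11, 13, 16] (size 4, max 16) hi=[25, 25, 42, 46] (size 4, min 25) -> median=20.5
Step 9: insert 17 -> lo=[2, 11, 13, 16, 17] (size 5, max 17) hi=[25, 25, 42, 46] (size 4, min 25) -> median=17
Step 10: insert 46 -> lo=[2, 11, 13, 16, 17] (size 5, max 17) hi=[25, 25, 42, 46, 46] (size 5, min 25) -> median=21
Step 11: insert 4 -> lo=[2, 4, 11, 13, 16, 17] (size 6, max 17) hi=[25, 25, 42, 46, 46] (size 5, min 25) -> median=17
Step 12: insert 48 -> lo=[2, 4, 11, 13, 16, 17] (size 6, max 17) hi=[25, 25, 42, 46, 46, 48] (size 6, min 25) -> median=21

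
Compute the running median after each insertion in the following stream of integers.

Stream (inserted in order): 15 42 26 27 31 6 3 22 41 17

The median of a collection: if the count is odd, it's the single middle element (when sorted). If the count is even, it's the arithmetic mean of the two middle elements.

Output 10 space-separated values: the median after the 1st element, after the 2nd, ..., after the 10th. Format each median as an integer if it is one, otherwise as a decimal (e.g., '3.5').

Step 1: insert 15 -> lo=[15] (size 1, max 15) hi=[] (size 0) -> median=15
Step 2: insert 42 -> lo=[15] (size 1, max 15) hi=[42] (size 1, min 42) -> median=28.5
Step 3: insert 26 -> lo=[15, 26] (size 2, max 26) hi=[42] (size 1, min 42) -> median=26
Step 4: insert 27 -> lo=[15, 26] (size 2, max 26) hi=[27, 42] (size 2, min 27) -> median=26.5
Step 5: insert 31 -> lo=[15, 26, 27] (size 3, max 27) hi=[31, 42] (size 2, min 31) -> median=27
Step 6: insert 6 -> lo=[6, 15, 26] (size 3, max 26) hi=[27, 31, 42] (size 3, min 27) -> median=26.5
Step 7: insert 3 -> lo=[3, 6, 15, 26] (size 4, max 26) hi=[27, 31, 42] (size 3, min 27) -> median=26
Step 8: insert 22 -> lo=[3, 6, 15, 22] (size 4, max 22) hi=[26, 27, 31, 42] (size 4, min 26) -> median=24
Step 9: insert 41 -> lo=[3, 6, 15, 22, 26] (size 5, max 26) hi=[27, 31, 41, 42] (size 4, min 27) -> median=26
Step 10: insert 17 -> lo=[3, 6, 15, 17, 22] (size 5, max 22) hi=[26, 27, 31, 41, 42] (size 5, min 26) -> median=24

Answer: 15 28.5 26 26.5 27 26.5 26 24 26 24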